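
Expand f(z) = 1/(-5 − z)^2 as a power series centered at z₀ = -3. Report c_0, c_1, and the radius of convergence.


Let w = z − z₀, so z = z₀ + w.
Then -5 − z = -5 − (z₀ + w) = (-5 − z₀) − w = -2 − w.
f(z) = 1/(-2 − w)^2 = (1/(-2)^2) · (1 − w/(-2))^{−2}.
By the binomial series (1−u)^{−2} = Σ_{n≥0} C(n+1, 1) u^n for |u|<1, with u = w/(-2):
  c_n = C(n+1, 1) / (-2)^(n+2).
  c_0 = 1/(-2)^2 = 1/4.
  c_1 = 2/(-2)^3 = -1/4.
The series is valid for |w/d| < 1, i.e. |z − z₀| < |d|.
Radius of convergence: R = |-5 − z₀| = |-2| = 2 (distance from z₀ to the singularity z = -5).

c_0 = 1/4, c_1 = -1/4; R = 2.


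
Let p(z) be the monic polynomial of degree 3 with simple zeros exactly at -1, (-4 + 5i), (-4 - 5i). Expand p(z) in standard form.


The polynomial is p(z) = ∏_{α ∈ S} (z − α), where S = {-1, (-4 + 5i), (-4 - 5i)}.
Expanding the product yields: p(z) = z^3 + 9·z^2 + 49·z + 41.
Note conjugate pairs combine to real quadratics: (z − (-4+5i))(z − (-4−5i)) = z² + 8z + 41.
The resulting polynomial has degree 3 and real coefficients as required.

p(z) = z^3 + 9·z^2 + 49·z + 41.


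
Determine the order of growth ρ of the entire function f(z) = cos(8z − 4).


cos(w) is a linear combination of e^{iw} and e^{−iw} (or e^w, e^{−w} in the hyperbolic case), so |cos(w)| ≤ e^{|w|}. With w = 8z − 4, |w| ≤ 8|z| + 4 = 8r + 4 on |z| = r, giving M(r) ≤ e^{8r + 4}, so ρ ≤ 1. On a suitable ray (z = it for sin/cos; z = t for sinh/cosh, t real → ∞), |cos(8z − 4)| grows like e^{8|t|}/2, so ρ ≥ 1. Hence ρ = 1.
Therefore ρ = 1.

Order ρ = 1.


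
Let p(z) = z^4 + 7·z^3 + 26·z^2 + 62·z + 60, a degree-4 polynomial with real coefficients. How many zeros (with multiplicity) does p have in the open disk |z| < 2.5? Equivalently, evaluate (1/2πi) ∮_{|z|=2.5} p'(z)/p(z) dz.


The zeros of p are: (-1 + 3i), (-1 - 3i), -2, -3.
Their magnitudes are: 3.162, 3.162, 2, 3.
Zeros with |z| < R = 2.5: -2.
Count = 1.
By the argument principle, (1/2πi) ∮_{|z|=R} p'(z)/p(z) dz equals exactly this count.

Number of zeros inside |z| < 2.5: 1.


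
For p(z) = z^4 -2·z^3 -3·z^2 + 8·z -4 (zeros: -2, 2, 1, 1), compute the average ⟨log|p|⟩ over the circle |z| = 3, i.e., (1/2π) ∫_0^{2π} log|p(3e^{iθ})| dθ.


Zeros: -2, 1, 1, 2; r = 3.
Inside |z| < r: -2, 1, 1, 2. Outside (|z| ≥ r): ∅.
p(0) = -4, so log|p(0)| = log(4) = 1.3863.
Apply Jensen: I(r) = log|p(0)| + Σ_k log(r/|z_k|), summed over zeros inside |z| < r.
  log(r/|z_k|) for z_k = -2: log(3/2) = 0.4055
  log(r/|z_k|) for z_k = 2: log(3/2) = 0.4055
  log(r/|z_k|) for z_k = 1: log(3/1) = 1.0986
  log(r/|z_k|) for z_k = 1: log(3/1) = 1.0986
Sum over inside zeros: 3.0082.
I(r) = log|p(0)| + (inside sum) = 1.3863 + 3.0082 = 4.3944.
Closed form (all zeros inside, monic): I(r) = n·log(r) = 4·log(3) = 4.3944. ✓

I(r) ≈ 4.3944.


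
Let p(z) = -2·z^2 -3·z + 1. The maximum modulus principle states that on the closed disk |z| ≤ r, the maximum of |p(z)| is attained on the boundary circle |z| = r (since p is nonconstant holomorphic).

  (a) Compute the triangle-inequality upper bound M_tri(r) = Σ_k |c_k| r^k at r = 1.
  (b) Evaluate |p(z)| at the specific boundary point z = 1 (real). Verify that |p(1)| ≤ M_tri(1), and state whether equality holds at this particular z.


Coefficients: c_0 = 1, c_1 = -3, c_2 = -2. Radius r = 1.
Part (a). Triangle bound: M_tri(r) = Σ_k |c_k| r^k
  = |1|·1^0 + |-3|·1^1 + |-2|·1^2
  = 1 + 3 + 2 = 6.
This bounds M(r) := max_{|z|=r} |p(z)| from above; equality holds iff all terms c_k z^k can be made to align in phase at a single z on |z|=r.
Part (b). At z = 1 (real, on the circle |z| = r):
  p(1) = (1)·1^0 + (-3)·1^1 + (-2)·1^2 = -4.
  |p(1)| = 4.
Check: |p(1)| = 4 ≤ 6 = M_tri(1). ✓ Equality does not hold at z = 1 (the coefficients have mixed signs, so the terms do not all align in phase there).

M_tri(1) = 6; |p(1)| = 4; equality at z=1: no.


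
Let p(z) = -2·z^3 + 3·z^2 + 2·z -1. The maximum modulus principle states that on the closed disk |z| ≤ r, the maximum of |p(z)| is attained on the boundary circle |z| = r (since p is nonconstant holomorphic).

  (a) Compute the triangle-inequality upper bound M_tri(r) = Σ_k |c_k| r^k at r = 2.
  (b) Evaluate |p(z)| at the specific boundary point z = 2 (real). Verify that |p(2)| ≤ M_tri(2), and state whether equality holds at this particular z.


Coefficients: c_0 = -1, c_1 = 2, c_2 = 3, c_3 = -2. Radius r = 2.
Part (a). Triangle bound: M_tri(r) = Σ_k |c_k| r^k
  = |-1|·2^0 + |2|·2^1 + |3|·2^2 + |-2|·2^3
  = 1 + 4 + 12 + 16 = 33.
This bounds M(r) := max_{|z|=r} |p(z)| from above; equality holds iff all terms c_k z^k can be made to align in phase at a single z on |z|=r.
Part (b). At z = 2 (real, on the circle |z| = r):
  p(2) = (-1)·2^0 + (2)·2^1 + (3)·2^2 + (-2)·2^3 = -1.
  |p(2)| = 1.
Check: |p(2)| = 1 ≤ 33 = M_tri(2). ✓ Equality does not hold at z = 2 (the coefficients have mixed signs, so the terms do not all align in phase there).

M_tri(2) = 33; |p(2)| = 1; equality at z=2: no.


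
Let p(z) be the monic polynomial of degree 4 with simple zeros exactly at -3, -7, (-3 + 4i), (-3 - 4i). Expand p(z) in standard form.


The polynomial is p(z) = ∏_{α ∈ S} (z − α), where S = {-3, -7, (-3 + 4i), (-3 - 4i)}.
Expanding the product yields: p(z) = z^4 + 16·z^3 + 106·z^2 + 376·z + 525.
Note conjugate pairs combine to real quadratics: (z − (-3+4i))(z − (-3−4i)) = z² + 6z + 25.
The resulting polynomial has degree 4 and real coefficients as required.

p(z) = z^4 + 16·z^3 + 106·z^2 + 376·z + 525.


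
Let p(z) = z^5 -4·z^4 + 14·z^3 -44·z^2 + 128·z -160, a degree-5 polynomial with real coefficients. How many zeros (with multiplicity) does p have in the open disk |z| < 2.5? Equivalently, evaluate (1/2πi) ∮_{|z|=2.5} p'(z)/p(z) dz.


The zeros of p are: (2 + 2i), (2 - 2i), 2, (-1 + 3i), (-1 - 3i).
Their magnitudes are: 2.828, 2.828, 2, 3.162, 3.162.
Zeros with |z| < R = 2.5: 2.
Count = 1.
By the argument principle, (1/2πi) ∮_{|z|=R} p'(z)/p(z) dz equals exactly this count.

Number of zeros inside |z| < 2.5: 1.


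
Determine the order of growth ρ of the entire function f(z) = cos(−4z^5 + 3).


Write cos(w) = (e^{iw} ± e^{−iw})/(2 or 2i), so |cos(w)| ≤ e^{|w|}. With w = −4z^5 + 3, |w| ≤ 4r^5 + 3 on |z|=r, giving M(r) ≤ e^{4r^5 + 3} and ρ ≤ 5. For the lower bound, choose z on |z|=r with -4z^5 purely imaginary of modulus 4r^5; then |cos(−4z^5 + 3)| grows like e^{4r^5}/2, so ρ ≥ 5. Hence ρ = 5.
Therefore ρ = 5.

Order ρ = 5.


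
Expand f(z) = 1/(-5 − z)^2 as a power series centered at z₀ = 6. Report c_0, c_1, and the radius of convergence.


Let w = z − z₀, so z = z₀ + w.
Then -5 − z = -5 − (z₀ + w) = (-5 − z₀) − w = -11 − w.
f(z) = 1/(-11 − w)^2 = (1/(-11)^2) · (1 − w/(-11))^{−2}.
By the binomial series (1−u)^{−2} = Σ_{n≥0} C(n+1, 1) u^n for |u|<1, with u = w/(-11):
  c_n = C(n+1, 1) / (-11)^(n+2).
  c_0 = 1/(-11)^2 = 1/121.
  c_1 = 2/(-11)^3 = -2/1331.
The series is valid for |w/d| < 1, i.e. |z − z₀| < |d|.
Radius of convergence: R = |-5 − z₀| = |-11| = 11 (distance from z₀ to the singularity z = -5).

c_0 = 1/121, c_1 = -2/1331; R = 11.


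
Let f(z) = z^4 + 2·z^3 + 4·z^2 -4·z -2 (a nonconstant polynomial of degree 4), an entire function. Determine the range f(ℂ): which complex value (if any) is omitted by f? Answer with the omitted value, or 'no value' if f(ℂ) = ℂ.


Little Picard bounds the complement of f(ℂ) to at most one point.
For every w ∈ ℂ, the equation p(z) − w = 0 is a nonconstant polynomial in z and hence has at least one root by the fundamental theorem of algebra. So p is surjective onto ℂ, omitting no value.

Omitted value: no value.


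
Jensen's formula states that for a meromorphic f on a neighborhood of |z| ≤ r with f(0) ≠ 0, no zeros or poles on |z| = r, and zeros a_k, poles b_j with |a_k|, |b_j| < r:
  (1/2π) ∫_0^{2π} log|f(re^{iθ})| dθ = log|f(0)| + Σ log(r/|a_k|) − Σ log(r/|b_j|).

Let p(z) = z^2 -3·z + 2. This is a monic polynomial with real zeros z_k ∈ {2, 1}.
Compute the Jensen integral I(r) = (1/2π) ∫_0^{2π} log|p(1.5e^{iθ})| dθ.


Zeros: 1, 2; r = 1.5.
Inside |z| < r: 1. Outside (|z| ≥ r): 2.
p(0) = 2, so log|p(0)| = log(2) = 0.6931.
Apply Jensen: I(r) = log|p(0)| + Σ_k log(r/|z_k|), summed over zeros inside |z| < r.
  log(r/|z_k|) for z_k = 1: log(1.5/1) = 0.4055
  Outside zeros (2) contribute nothing to the Jensen sum.
Sum over inside zeros: 0.4055.
I(r) = log|p(0)| + (inside sum) = 0.6931 + 0.4055 = 1.0986.
Note: since some zeros are outside |z| ≤ r, the simplified n·log(r) form does NOT apply — only the inside zeros contribute.

I(r) ≈ 1.0986.


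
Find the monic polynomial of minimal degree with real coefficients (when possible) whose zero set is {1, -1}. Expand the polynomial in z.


The polynomial is p(z) = ∏_{α ∈ S} (z − α), where S = {1, -1}.
Expanding the product yields: p(z) = z^2 -1.
The resulting polynomial has degree 2 and real coefficients as required.

p(z) = z^2 -1.


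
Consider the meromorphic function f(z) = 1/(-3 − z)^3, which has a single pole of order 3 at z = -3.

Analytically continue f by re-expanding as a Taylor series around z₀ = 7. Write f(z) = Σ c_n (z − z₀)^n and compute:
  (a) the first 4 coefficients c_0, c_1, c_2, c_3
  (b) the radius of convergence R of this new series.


Let w = z − z₀, so z = z₀ + w.
Then -3 − z = -3 − (z₀ + w) = (-3 − z₀) − w = -10 − w.
f(z) = 1/(-10 − w)^3 = (1/(-10)^3) · (1 − w/(-10))^{−3}.
By the binomial series (1−u)^{−3} = Σ_{n≥0} C(n+2, 2) u^n for |u|<1, with u = w/(-10):
  c_n = C(n+2, 2) / (-10)^(n+3).
  c_0 = 1/(-10)^3 = -1/1000.
  c_1 = 3/(-10)^4 = 3/10000.
  c_2 = 6/(-10)^5 = -3/50000.
  c_3 = 10/(-10)^6 = 1/100000.
The series is valid for |w/d| < 1, i.e. |z − z₀| < |d|.
Radius of convergence: R = |-3 − z₀| = |-10| = 10 (distance from z₀ to the singularity z = -3).

c_0 = -1/1000, c_1 = 3/10000, c_2 = -3/50000, c_3 = 1/100000; R = 10.


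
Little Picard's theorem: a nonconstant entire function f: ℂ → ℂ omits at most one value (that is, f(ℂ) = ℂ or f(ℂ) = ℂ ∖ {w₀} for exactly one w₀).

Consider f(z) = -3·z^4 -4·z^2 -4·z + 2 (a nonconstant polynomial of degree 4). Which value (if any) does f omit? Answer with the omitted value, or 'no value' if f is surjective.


Little Picard bounds the complement of f(ℂ) to at most one point.
For every w ∈ ℂ, the equation p(z) − w = 0 is a nonconstant polynomial in z and hence has at least one root by the fundamental theorem of algebra. So p is surjective onto ℂ, omitting no value.

Omitted value: no value.


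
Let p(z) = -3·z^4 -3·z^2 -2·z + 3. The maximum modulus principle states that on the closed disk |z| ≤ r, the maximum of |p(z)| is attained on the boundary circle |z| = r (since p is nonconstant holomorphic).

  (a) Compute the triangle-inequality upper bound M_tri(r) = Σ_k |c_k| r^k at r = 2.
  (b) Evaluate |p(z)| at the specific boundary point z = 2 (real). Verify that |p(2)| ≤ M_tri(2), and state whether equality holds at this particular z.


Coefficients: c_0 = 3, c_1 = -2, c_2 = -3, c_3 = 0, c_4 = -3. Radius r = 2.
Part (a). Triangle bound: M_tri(r) = Σ_k |c_k| r^k
  = |3|·2^0 + |-2|·2^1 + |-3|·2^2 + |0|·2^3 + |-3|·2^4
  = 3 + 4 + 12 + 0 + 48 = 67.
This bounds M(r) := max_{|z|=r} |p(z)| from above; equality holds iff all terms c_k z^k can be made to align in phase at a single z on |z|=r.
Part (b). At z = 2 (real, on the circle |z| = r):
  p(2) = (3)·2^0 + (-2)·2^1 + (-3)·2^2 + (0)·2^3 + (-3)·2^4 = -61.
  |p(2)| = 61.
Check: |p(2)| = 61 ≤ 67 = M_tri(2). ✓ Equality does not hold at z = 2 (the coefficients have mixed signs, so the terms do not all align in phase there).

M_tri(2) = 67; |p(2)| = 61; equality at z=2: no.


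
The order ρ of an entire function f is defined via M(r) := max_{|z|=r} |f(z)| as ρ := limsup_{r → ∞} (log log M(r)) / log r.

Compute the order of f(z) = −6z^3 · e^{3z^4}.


M(r) = max_{|z|=r} |-6|·|z|^3·|e^{3z^4}| = 6·r^3 · e^{3r^4} (the factors attain their maxima compatibly on |z|=r). Then log M(r) = log 6 + 3·log r + 3r^4, dominated by the last term, so log log M(r) ~ 4·log r. The polynomial factor -6z^3 contributes only a log r term and does not affect the order. ρ = 4.
Therefore ρ = 4.

Order ρ = 4.


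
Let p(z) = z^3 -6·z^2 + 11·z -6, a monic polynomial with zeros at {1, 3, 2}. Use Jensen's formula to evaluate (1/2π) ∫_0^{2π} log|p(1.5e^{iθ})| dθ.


Zeros: 1, 2, 3; r = 1.5.
Inside |z| < r: 1. Outside (|z| ≥ r): 2, 3.
p(0) = -6, so log|p(0)| = log(6) = 1.7918.
Apply Jensen: I(r) = log|p(0)| + Σ_k log(r/|z_k|), summed over zeros inside |z| < r.
  log(r/|z_k|) for z_k = 1: log(1.5/1) = 0.4055
  Outside zeros (2, 3) contribute nothing to the Jensen sum.
Sum over inside zeros: 0.4055.
I(r) = log|p(0)| + (inside sum) = 1.7918 + 0.4055 = 2.1972.
Note: since some zeros are outside |z| ≤ r, the simplified n·log(r) form does NOT apply — only the inside zeros contribute.

I(r) ≈ 2.1972.


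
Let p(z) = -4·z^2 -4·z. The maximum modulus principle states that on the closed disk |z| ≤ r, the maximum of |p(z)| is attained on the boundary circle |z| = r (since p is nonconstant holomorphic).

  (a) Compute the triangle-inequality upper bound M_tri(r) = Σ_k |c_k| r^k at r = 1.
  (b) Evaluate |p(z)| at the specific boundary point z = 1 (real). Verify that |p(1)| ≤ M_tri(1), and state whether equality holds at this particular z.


Coefficients: c_0 = 0, c_1 = -4, c_2 = -4. Radius r = 1.
Part (a). Triangle bound: M_tri(r) = Σ_k |c_k| r^k
  = |0|·1^0 + |-4|·1^1 + |-4|·1^2
  = 0 + 4 + 4 = 8.
This bounds M(r) := max_{|z|=r} |p(z)| from above; equality holds iff all terms c_k z^k can be made to align in phase at a single z on |z|=r.
Part (b). At z = 1 (real, on the circle |z| = r):
  p(1) = (0)·1^0 + (-4)·1^1 + (-4)·1^2 = -8.
  |p(1)| = 8.
Since all nonzero coefficients share the same sign, |p(1)| = 8 = M_tri(1); the triangle bound is attained at z = 1, so in fact M(r) = 8.

M_tri(1) = 8; |p(1)| = 8; equality at z=1: yes.


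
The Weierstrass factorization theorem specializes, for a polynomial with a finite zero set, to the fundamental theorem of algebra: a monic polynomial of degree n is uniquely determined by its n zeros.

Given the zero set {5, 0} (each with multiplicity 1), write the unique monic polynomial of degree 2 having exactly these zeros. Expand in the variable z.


The polynomial is p(z) = ∏_{α ∈ S} (z − α), where S = {5, 0}.
Expanding the product yields: p(z) = z^2 -5·z.
The resulting polynomial has degree 2 and real coefficients as required.

p(z) = z^2 -5·z.


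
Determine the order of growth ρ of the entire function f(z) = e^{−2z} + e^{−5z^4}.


Each summand is entire of order 1 and 4 respectively (as in the single-exponential case). The order of a sum is at most the max of the orders, so ρ ≤ 4. For the lower bound: on |z|=r choose arg z so that -5z^4 is real positive; then |e^{-5z^4}| = e^{5r^4} while |e^{-2z}| ≤ e^{2r^1} = o(e^{5r^4}). So |f| ≥ e^{5r^4}(1 − o(1)) and ρ ≥ 4. Hence ρ = max(1, 4) = 4.
Therefore ρ = 4.

Order ρ = 4.


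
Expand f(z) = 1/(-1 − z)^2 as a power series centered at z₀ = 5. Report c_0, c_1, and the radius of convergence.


Let w = z − z₀, so z = z₀ + w.
Then -1 − z = -1 − (z₀ + w) = (-1 − z₀) − w = -6 − w.
f(z) = 1/(-6 − w)^2 = (1/(-6)^2) · (1 − w/(-6))^{−2}.
By the binomial series (1−u)^{−2} = Σ_{n≥0} C(n+1, 1) u^n for |u|<1, with u = w/(-6):
  c_n = C(n+1, 1) / (-6)^(n+2).
  c_0 = 1/(-6)^2 = 1/36.
  c_1 = 2/(-6)^3 = -1/108.
The series is valid for |w/d| < 1, i.e. |z − z₀| < |d|.
Radius of convergence: R = |-1 − z₀| = |-6| = 6 (distance from z₀ to the singularity z = -1).

c_0 = 1/36, c_1 = -1/108; R = 6.


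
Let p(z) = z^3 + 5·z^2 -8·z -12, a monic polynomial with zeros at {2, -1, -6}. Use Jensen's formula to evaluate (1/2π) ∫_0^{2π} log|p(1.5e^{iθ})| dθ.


Zeros: -6, -1, 2; r = 1.5.
Inside |z| < r: -1. Outside (|z| ≥ r): -6, 2.
p(0) = -12, so log|p(0)| = log(12) = 2.4849.
Apply Jensen: I(r) = log|p(0)| + Σ_k log(r/|z_k|), summed over zeros inside |z| < r.
  log(r/|z_k|) for z_k = -1: log(1.5/1) = 0.4055
  Outside zeros (-6, 2) contribute nothing to the Jensen sum.
Sum over inside zeros: 0.4055.
I(r) = log|p(0)| + (inside sum) = 2.4849 + 0.4055 = 2.8904.
Note: since some zeros are outside |z| ≤ r, the simplified n·log(r) form does NOT apply — only the inside zeros contribute.

I(r) ≈ 2.8904.


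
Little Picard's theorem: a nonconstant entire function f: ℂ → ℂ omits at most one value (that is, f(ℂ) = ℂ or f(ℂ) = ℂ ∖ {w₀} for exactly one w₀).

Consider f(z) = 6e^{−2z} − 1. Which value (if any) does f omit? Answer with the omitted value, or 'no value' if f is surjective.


Little Picard bounds the complement of f(ℂ) to at most one point.
e^{−2z} is never zero on ℂ, so 6·e^{−2z} takes every value in ℂ ∖ {0}. Adding -1 shifts the range to ℂ ∖ {-1}. Thus f omits exactly the value -1.

Omitted value: -1.


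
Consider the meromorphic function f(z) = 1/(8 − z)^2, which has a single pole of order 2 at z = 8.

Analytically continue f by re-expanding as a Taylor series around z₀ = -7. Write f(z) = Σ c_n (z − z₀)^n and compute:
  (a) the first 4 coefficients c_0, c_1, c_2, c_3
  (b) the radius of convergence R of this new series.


Let w = z − z₀, so z = z₀ + w.
Then 8 − z = 8 − (z₀ + w) = (8 − z₀) − w = 15 − w.
f(z) = 1/(15 − w)^2 = (1/(15)^2) · (1 − w/(15))^{−2}.
By the binomial series (1−u)^{−2} = Σ_{n≥0} C(n+1, 1) u^n for |u|<1, with u = w/(15):
  c_n = C(n+1, 1) / (15)^(n+2).
  c_0 = 1/(15)^2 = 1/225.
  c_1 = 2/(15)^3 = 2/3375.
  c_2 = 3/(15)^4 = 1/16875.
  c_3 = 4/(15)^5 = 4/759375.
The series is valid for |w/d| < 1, i.e. |z − z₀| < |d|.
Radius of convergence: R = |8 − z₀| = |15| = 15 (distance from z₀ to the singularity z = 8).

c_0 = 1/225, c_1 = 2/3375, c_2 = 1/16875, c_3 = 4/759375; R = 15.


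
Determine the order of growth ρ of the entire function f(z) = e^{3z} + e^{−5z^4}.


Each summand is entire of order 1 and 4 respectively (as in the single-exponential case). The order of a sum is at most the max of the orders, so ρ ≤ 4. For the lower bound: on |z|=r choose arg z so that -5z^4 is real positive; then |e^{-5z^4}| = e^{5r^4} while |e^{3z}| ≤ e^{3r^1} = o(e^{5r^4}). So |f| ≥ e^{5r^4}(1 − o(1)) and ρ ≥ 4. Hence ρ = max(1, 4) = 4.
Therefore ρ = 4.

Order ρ = 4.


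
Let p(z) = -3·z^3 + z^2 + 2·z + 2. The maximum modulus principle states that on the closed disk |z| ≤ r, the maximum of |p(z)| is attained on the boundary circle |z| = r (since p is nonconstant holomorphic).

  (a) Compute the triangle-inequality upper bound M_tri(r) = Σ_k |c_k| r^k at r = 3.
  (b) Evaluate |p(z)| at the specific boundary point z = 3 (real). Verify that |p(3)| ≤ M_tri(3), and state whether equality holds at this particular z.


Coefficients: c_0 = 2, c_1 = 2, c_2 = 1, c_3 = -3. Radius r = 3.
Part (a). Triangle bound: M_tri(r) = Σ_k |c_k| r^k
  = |2|·3^0 + |2|·3^1 + |1|·3^2 + |-3|·3^3
  = 2 + 6 + 9 + 81 = 98.
This bounds M(r) := max_{|z|=r} |p(z)| from above; equality holds iff all terms c_k z^k can be made to align in phase at a single z on |z|=r.
Part (b). At z = 3 (real, on the circle |z| = r):
  p(3) = (2)·3^0 + (2)·3^1 + (1)·3^2 + (-3)·3^3 = -64.
  |p(3)| = 64.
Check: |p(3)| = 64 ≤ 98 = M_tri(3). ✓ Equality does not hold at z = 3 (the coefficients have mixed signs, so the terms do not all align in phase there).

M_tri(3) = 98; |p(3)| = 64; equality at z=3: no.


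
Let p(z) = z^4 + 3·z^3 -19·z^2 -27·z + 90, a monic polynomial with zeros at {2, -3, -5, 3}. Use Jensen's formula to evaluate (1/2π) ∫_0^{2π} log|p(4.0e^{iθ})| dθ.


Zeros: -5, -3, 2, 3; r = 4.0.
Inside |z| < r: -3, 2, 3. Outside (|z| ≥ r): -5.
p(0) = 90, so log|p(0)| = log(90) = 4.4998.
Apply Jensen: I(r) = log|p(0)| + Σ_k log(r/|z_k|), summed over zeros inside |z| < r.
  log(r/|z_k|) for z_k = 2: log(4.0/2) = 0.6931
  log(r/|z_k|) for z_k = -3: log(4.0/3) = 0.2877
  log(r/|z_k|) for z_k = 3: log(4.0/3) = 0.2877
  Outside zeros (-5) contribute nothing to the Jensen sum.
Sum over inside zeros: 1.2685.
I(r) = log|p(0)| + (inside sum) = 4.4998 + 1.2685 = 5.7683.
Note: since some zeros are outside |z| ≤ r, the simplified n·log(r) form does NOT apply — only the inside zeros contribute.

I(r) ≈ 5.7683.


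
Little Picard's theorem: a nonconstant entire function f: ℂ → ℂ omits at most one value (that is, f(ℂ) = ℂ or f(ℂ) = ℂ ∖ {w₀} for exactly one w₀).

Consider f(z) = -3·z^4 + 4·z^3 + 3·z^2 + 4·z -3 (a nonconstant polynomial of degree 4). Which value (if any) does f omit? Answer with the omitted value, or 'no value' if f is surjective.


Little Picard bounds the complement of f(ℂ) to at most one point.
For every w ∈ ℂ, the equation p(z) − w = 0 is a nonconstant polynomial in z and hence has at least one root by the fundamental theorem of algebra. So p is surjective onto ℂ, omitting no value.

Omitted value: no value.


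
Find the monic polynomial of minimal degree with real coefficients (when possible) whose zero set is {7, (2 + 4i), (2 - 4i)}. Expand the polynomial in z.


The polynomial is p(z) = ∏_{α ∈ S} (z − α), where S = {7, (2 + 4i), (2 - 4i)}.
Expanding the product yields: p(z) = z^3 -11·z^2 + 48·z -140.
Note conjugate pairs combine to real quadratics: (z − (2+4i))(z − (2−4i)) = z² − 4z + 20.
The resulting polynomial has degree 3 and real coefficients as required.

p(z) = z^3 -11·z^2 + 48·z -140.


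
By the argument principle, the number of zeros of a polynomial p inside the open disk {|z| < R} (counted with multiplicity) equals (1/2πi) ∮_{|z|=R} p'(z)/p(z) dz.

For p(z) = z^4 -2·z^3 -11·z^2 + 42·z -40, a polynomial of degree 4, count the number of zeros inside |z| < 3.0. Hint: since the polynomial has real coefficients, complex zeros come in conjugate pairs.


The zeros of p are: -4, (2 + 1i), (2 - 1i), 2.
Their magnitudes are: 4, 2.236, 2.236, 2.
Zeros with |z| < R = 3.0: (2 + 1i), (2 - 1i), 2.
Count = 3.
By the argument principle, (1/2πi) ∮_{|z|=R} p'(z)/p(z) dz equals exactly this count.

Number of zeros inside |z| < 3.0: 3.


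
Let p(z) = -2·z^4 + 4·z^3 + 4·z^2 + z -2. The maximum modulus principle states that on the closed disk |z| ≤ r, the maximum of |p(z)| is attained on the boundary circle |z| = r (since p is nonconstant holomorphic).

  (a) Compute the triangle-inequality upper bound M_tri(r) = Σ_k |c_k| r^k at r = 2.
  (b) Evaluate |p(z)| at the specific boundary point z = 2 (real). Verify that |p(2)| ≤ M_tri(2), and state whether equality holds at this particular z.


Coefficients: c_0 = -2, c_1 = 1, c_2 = 4, c_3 = 4, c_4 = -2. Radius r = 2.
Part (a). Triangle bound: M_tri(r) = Σ_k |c_k| r^k
  = |-2|·2^0 + |1|·2^1 + |4|·2^2 + |4|·2^3 + |-2|·2^4
  = 2 + 2 + 16 + 32 + 32 = 84.
This bounds M(r) := max_{|z|=r} |p(z)| from above; equality holds iff all terms c_k z^k can be made to align in phase at a single z on |z|=r.
Part (b). At z = 2 (real, on the circle |z| = r):
  p(2) = (-2)·2^0 + (1)·2^1 + (4)·2^2 + (4)·2^3 + (-2)·2^4 = 16.
  |p(2)| = 16.
Check: |p(2)| = 16 ≤ 84 = M_tri(2). ✓ Equality does not hold at z = 2 (the coefficients have mixed signs, so the terms do not all align in phase there).

M_tri(2) = 84; |p(2)| = 16; equality at z=2: no.


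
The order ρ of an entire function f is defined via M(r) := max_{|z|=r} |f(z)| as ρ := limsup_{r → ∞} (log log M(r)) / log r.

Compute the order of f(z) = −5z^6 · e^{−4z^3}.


M(r) = max_{|z|=r} |-5|·|z|^6·|e^{−4z^3}| = 5·r^6 · e^{4r^3} (the factors attain their maxima compatibly on |z|=r). Then log M(r) = log 5 + 6·log r + 4r^3, dominated by the last term, so log log M(r) ~ 3·log r. The polynomial factor -5z^6 contributes only a log r term and does not affect the order. ρ = 3.
Therefore ρ = 3.

Order ρ = 3.


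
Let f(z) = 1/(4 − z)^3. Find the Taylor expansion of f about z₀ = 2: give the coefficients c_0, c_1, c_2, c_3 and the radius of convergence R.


Let w = z − z₀, so z = z₀ + w.
Then 4 − z = 4 − (z₀ + w) = (4 − z₀) − w = 2 − w.
f(z) = 1/(2 − w)^3 = (1/(2)^3) · (1 − w/(2))^{−3}.
By the binomial series (1−u)^{−3} = Σ_{n≥0} C(n+2, 2) u^n for |u|<1, with u = w/(2):
  c_n = C(n+2, 2) / (2)^(n+3).
  c_0 = 1/(2)^3 = 1/8.
  c_1 = 3/(2)^4 = 3/16.
  c_2 = 6/(2)^5 = 3/16.
  c_3 = 10/(2)^6 = 5/32.
The series is valid for |w/d| < 1, i.e. |z − z₀| < |d|.
Radius of convergence: R = |4 − z₀| = |2| = 2 (distance from z₀ to the singularity z = 4).

c_0 = 1/8, c_1 = 3/16, c_2 = 3/16, c_3 = 5/32; R = 2.


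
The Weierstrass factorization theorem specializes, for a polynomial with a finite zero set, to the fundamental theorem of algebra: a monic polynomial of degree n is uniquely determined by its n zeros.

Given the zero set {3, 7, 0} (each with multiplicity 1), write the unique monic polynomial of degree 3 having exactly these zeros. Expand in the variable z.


The polynomial is p(z) = ∏_{α ∈ S} (z − α), where S = {3, 7, 0}.
Expanding the product yields: p(z) = z^3 -10·z^2 + 21·z.
The resulting polynomial has degree 3 and real coefficients as required.

p(z) = z^3 -10·z^2 + 21·z.


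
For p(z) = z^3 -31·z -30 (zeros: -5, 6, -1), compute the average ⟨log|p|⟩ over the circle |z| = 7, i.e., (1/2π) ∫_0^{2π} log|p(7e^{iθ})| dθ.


Zeros: -5, -1, 6; r = 7.
Inside |z| < r: -5, -1, 6. Outside (|z| ≥ r): ∅.
p(0) = -30, so log|p(0)| = log(30) = 3.4012.
Apply Jensen: I(r) = log|p(0)| + Σ_k log(r/|z_k|), summed over zeros inside |z| < r.
  log(r/|z_k|) for z_k = -5: log(7/5) = 0.3365
  log(r/|z_k|) for z_k = 6: log(7/6) = 0.1542
  log(r/|z_k|) for z_k = -1: log(7/1) = 1.9459
Sum over inside zeros: 2.4365.
I(r) = log|p(0)| + (inside sum) = 3.4012 + 2.4365 = 5.8377.
Closed form (all zeros inside, monic): I(r) = n·log(r) = 3·log(7) = 5.8377. ✓

I(r) ≈ 5.8377.


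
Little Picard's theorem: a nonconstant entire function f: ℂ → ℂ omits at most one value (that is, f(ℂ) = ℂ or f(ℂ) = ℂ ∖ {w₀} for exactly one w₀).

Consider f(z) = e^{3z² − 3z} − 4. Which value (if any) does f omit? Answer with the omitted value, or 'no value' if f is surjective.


Little Picard bounds the complement of f(ℂ) to at most one point.
The exponent g(z) = 3z² − 3z is a nonconstant polynomial, hence surjective onto ℂ. So e^{g(z)} takes every value in {e^w : w ∈ ℂ} = ℂ ∖ {0}. Adding -4 shifts the range to ℂ ∖ {-4}. f omits exactly -4.

Omitted value: -4.


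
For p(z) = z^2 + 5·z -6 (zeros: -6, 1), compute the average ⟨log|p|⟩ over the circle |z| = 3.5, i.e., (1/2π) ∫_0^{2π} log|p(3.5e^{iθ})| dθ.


Zeros: -6, 1; r = 3.5.
Inside |z| < r: 1. Outside (|z| ≥ r): -6.
p(0) = -6, so log|p(0)| = log(6) = 1.7918.
Apply Jensen: I(r) = log|p(0)| + Σ_k log(r/|z_k|), summed over zeros inside |z| < r.
  log(r/|z_k|) for z_k = 1: log(3.5/1) = 1.2528
  Outside zeros (-6) contribute nothing to the Jensen sum.
Sum over inside zeros: 1.2528.
I(r) = log|p(0)| + (inside sum) = 1.7918 + 1.2528 = 3.0445.
Note: since some zeros are outside |z| ≤ r, the simplified n·log(r) form does NOT apply — only the inside zeros contribute.

I(r) ≈ 3.0445.


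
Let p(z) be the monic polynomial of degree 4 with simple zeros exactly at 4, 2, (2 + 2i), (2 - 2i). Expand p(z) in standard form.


The polynomial is p(z) = ∏_{α ∈ S} (z − α), where S = {4, 2, (2 + 2i), (2 - 2i)}.
Expanding the product yields: p(z) = z^4 -10·z^3 + 40·z^2 -80·z + 64.
Note conjugate pairs combine to real quadratics: (z − (2+2i))(z − (2−2i)) = z² − 4z + 8.
The resulting polynomial has degree 4 and real coefficients as required.

p(z) = z^4 -10·z^3 + 40·z^2 -80·z + 64.


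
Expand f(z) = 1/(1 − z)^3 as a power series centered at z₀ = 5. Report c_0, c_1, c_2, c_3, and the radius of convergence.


Let w = z − z₀, so z = z₀ + w.
Then 1 − z = 1 − (z₀ + w) = (1 − z₀) − w = -4 − w.
f(z) = 1/(-4 − w)^3 = (1/(-4)^3) · (1 − w/(-4))^{−3}.
By the binomial series (1−u)^{−3} = Σ_{n≥0} C(n+2, 2) u^n for |u|<1, with u = w/(-4):
  c_n = C(n+2, 2) / (-4)^(n+3).
  c_0 = 1/(-4)^3 = -1/64.
  c_1 = 3/(-4)^4 = 3/256.
  c_2 = 6/(-4)^5 = -3/512.
  c_3 = 10/(-4)^6 = 5/2048.
The series is valid for |w/d| < 1, i.e. |z − z₀| < |d|.
Radius of convergence: R = |1 − z₀| = |-4| = 4 (distance from z₀ to the singularity z = 1).

c_0 = -1/64, c_1 = 3/256, c_2 = -3/512, c_3 = 5/2048; R = 4.


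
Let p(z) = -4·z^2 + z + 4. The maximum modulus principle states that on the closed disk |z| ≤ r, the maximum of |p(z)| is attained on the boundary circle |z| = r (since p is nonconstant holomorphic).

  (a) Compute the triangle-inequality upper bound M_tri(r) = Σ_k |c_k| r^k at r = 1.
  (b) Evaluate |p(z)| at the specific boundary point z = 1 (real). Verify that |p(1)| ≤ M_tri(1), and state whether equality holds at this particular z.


Coefficients: c_0 = 4, c_1 = 1, c_2 = -4. Radius r = 1.
Part (a). Triangle bound: M_tri(r) = Σ_k |c_k| r^k
  = |4|·1^0 + |1|·1^1 + |-4|·1^2
  = 4 + 1 + 4 = 9.
This bounds M(r) := max_{|z|=r} |p(z)| from above; equality holds iff all terms c_k z^k can be made to align in phase at a single z on |z|=r.
Part (b). At z = 1 (real, on the circle |z| = r):
  p(1) = (4)·1^0 + (1)·1^1 + (-4)·1^2 = 1.
  |p(1)| = 1.
Check: |p(1)| = 1 ≤ 9 = M_tri(1). ✓ Equality does not hold at z = 1 (the coefficients have mixed signs, so the terms do not all align in phase there).

M_tri(1) = 9; |p(1)| = 1; equality at z=1: no.


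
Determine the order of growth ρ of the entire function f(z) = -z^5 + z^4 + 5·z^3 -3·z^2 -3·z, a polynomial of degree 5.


|f(z)| ≤ Σ|c_k|·r^k = O(r^5) as r → ∞. Polynomial growth is O(e^{r^ε}) for every ε > 0 (since r^5/e^{r^ε} → 0), so ρ ≤ ε for all ε > 0, i.e. ρ = 0. Every nonconstant polynomial has order 0.
Therefore ρ = 0.

Order ρ = 0.


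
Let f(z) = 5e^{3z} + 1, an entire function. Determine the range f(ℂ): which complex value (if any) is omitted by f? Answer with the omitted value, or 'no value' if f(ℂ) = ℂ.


Little Picard bounds the complement of f(ℂ) to at most one point.
e^{3z} is never zero on ℂ, so 5·e^{3z} takes every value in ℂ ∖ {0}. Adding 1 shifts the range to ℂ ∖ {1}. Thus f omits exactly the value 1.

Omitted value: 1.


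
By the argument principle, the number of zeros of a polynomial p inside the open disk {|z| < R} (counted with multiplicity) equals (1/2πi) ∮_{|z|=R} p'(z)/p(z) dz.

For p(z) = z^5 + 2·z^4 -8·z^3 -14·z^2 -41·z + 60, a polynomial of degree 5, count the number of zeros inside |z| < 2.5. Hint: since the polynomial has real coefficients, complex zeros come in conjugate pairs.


The zeros of p are: 1, 3, -4, (-1 + 2i), (-1 - 2i).
Their magnitudes are: 1, 3, 4, 2.236, 2.236.
Zeros with |z| < R = 2.5: 1, (-1 + 2i), (-1 - 2i).
Count = 3.
By the argument principle, (1/2πi) ∮_{|z|=R} p'(z)/p(z) dz equals exactly this count.

Number of zeros inside |z| < 2.5: 3.


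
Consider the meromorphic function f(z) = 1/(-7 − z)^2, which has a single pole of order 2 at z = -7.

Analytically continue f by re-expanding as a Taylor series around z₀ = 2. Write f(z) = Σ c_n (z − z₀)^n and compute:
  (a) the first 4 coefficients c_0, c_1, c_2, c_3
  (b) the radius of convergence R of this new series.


Let w = z − z₀, so z = z₀ + w.
Then -7 − z = -7 − (z₀ + w) = (-7 − z₀) − w = -9 − w.
f(z) = 1/(-9 − w)^2 = (1/(-9)^2) · (1 − w/(-9))^{−2}.
By the binomial series (1−u)^{−2} = Σ_{n≥0} C(n+1, 1) u^n for |u|<1, with u = w/(-9):
  c_n = C(n+1, 1) / (-9)^(n+2).
  c_0 = 1/(-9)^2 = 1/81.
  c_1 = 2/(-9)^3 = -2/729.
  c_2 = 3/(-9)^4 = 1/2187.
  c_3 = 4/(-9)^5 = -4/59049.
The series is valid for |w/d| < 1, i.e. |z − z₀| < |d|.
Radius of convergence: R = |-7 − z₀| = |-9| = 9 (distance from z₀ to the singularity z = -7).

c_0 = 1/81, c_1 = -2/729, c_2 = 1/2187, c_3 = -4/59049; R = 9.


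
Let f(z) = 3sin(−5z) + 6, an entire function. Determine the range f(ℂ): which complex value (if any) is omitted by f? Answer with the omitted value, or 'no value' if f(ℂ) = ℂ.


Little Picard bounds the complement of f(ℂ) to at most one point.
sin is entire and surjective onto ℂ: for every w ∈ ℂ, sin(ζ) = w has a solution ζ ∈ ℂ (e.g., via the complex inverse arcsin). With ζ = −5z this gives z = ζ/(-5). Then 3·sin(−5z) takes every value in 3·ℂ = ℂ, and adding 6 is a bijection of ℂ. So f is surjective and omits no value. (Note: only on the real line is sin bounded by [−1, 1].)

Omitted value: no value.


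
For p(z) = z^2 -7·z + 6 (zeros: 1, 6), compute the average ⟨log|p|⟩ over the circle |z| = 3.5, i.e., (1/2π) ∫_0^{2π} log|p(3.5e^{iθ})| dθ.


Zeros: 1, 6; r = 3.5.
Inside |z| < r: 1. Outside (|z| ≥ r): 6.
p(0) = 6, so log|p(0)| = log(6) = 1.7918.
Apply Jensen: I(r) = log|p(0)| + Σ_k log(r/|z_k|), summed over zeros inside |z| < r.
  log(r/|z_k|) for z_k = 1: log(3.5/1) = 1.2528
  Outside zeros (6) contribute nothing to the Jensen sum.
Sum over inside zeros: 1.2528.
I(r) = log|p(0)| + (inside sum) = 1.7918 + 1.2528 = 3.0445.
Note: since some zeros are outside |z| ≤ r, the simplified n·log(r) form does NOT apply — only the inside zeros contribute.

I(r) ≈ 3.0445.


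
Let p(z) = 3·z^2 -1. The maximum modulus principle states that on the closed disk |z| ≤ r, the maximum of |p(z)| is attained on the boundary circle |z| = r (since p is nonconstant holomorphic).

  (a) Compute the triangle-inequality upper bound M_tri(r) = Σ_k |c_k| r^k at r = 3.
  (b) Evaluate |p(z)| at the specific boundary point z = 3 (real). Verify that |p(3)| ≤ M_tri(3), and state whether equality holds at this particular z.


Coefficients: c_0 = -1, c_1 = 0, c_2 = 3. Radius r = 3.
Part (a). Triangle bound: M_tri(r) = Σ_k |c_k| r^k
  = |-1|·3^0 + |0|·3^1 + |3|·3^2
  = 1 + 0 + 27 = 28.
This bounds M(r) := max_{|z|=r} |p(z)| from above; equality holds iff all terms c_k z^k can be made to align in phase at a single z on |z|=r.
Part (b). At z = 3 (real, on the circle |z| = r):
  p(3) = (-1)·3^0 + (0)·3^1 + (3)·3^2 = 26.
  |p(3)| = 26.
Check: |p(3)| = 26 ≤ 28 = M_tri(3). ✓ Equality does not hold at z = 3 (the coefficients have mixed signs, so the terms do not all align in phase there).

M_tri(3) = 28; |p(3)| = 26; equality at z=3: no.


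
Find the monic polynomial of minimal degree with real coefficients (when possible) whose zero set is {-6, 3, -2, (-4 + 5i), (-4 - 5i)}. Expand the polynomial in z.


The polynomial is p(z) = ∏_{α ∈ S} (z − α), where S = {-6, 3, -2, (-4 + 5i), (-4 - 5i)}.
Expanding the product yields: p(z) = z^5 + 13·z^4 + 69·z^3 + 73·z^2 -780·z -1476.
Note conjugate pairs combine to real quadratics: (z − (-4+5i))(z − (-4−5i)) = z² + 8z + 41.
The resulting polynomial has degree 5 and real coefficients as required.

p(z) = z^5 + 13·z^4 + 69·z^3 + 73·z^2 -780·z -1476.


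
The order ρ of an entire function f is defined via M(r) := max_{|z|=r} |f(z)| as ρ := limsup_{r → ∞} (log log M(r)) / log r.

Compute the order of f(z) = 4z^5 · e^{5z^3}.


M(r) = max_{|z|=r} |4|·|z|^5·|e^{5z^3}| = 4·r^5 · e^{5r^3} (the factors attain their maxima compatibly on |z|=r). Then log M(r) = log 4 + 5·log r + 5r^3, dominated by the last term, so log log M(r) ~ 3·log r. The polynomial factor 4z^5 contributes only a log r term and does not affect the order. ρ = 3.
Therefore ρ = 3.

Order ρ = 3.


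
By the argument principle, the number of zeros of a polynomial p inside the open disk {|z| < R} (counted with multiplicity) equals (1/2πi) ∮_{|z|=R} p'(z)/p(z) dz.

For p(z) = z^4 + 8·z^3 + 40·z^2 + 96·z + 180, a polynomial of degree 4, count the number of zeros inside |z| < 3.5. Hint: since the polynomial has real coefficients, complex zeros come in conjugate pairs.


The zeros of p are: (-3 + 3i), (-3 - 3i), (-1 + 3i), (-1 - 3i).
Their magnitudes are: 4.243, 4.243, 3.162, 3.162.
Zeros with |z| < R = 3.5: (-1 + 3i), (-1 - 3i).
Count = 2.
By the argument principle, (1/2πi) ∮_{|z|=R} p'(z)/p(z) dz equals exactly this count.

Number of zeros inside |z| < 3.5: 2.


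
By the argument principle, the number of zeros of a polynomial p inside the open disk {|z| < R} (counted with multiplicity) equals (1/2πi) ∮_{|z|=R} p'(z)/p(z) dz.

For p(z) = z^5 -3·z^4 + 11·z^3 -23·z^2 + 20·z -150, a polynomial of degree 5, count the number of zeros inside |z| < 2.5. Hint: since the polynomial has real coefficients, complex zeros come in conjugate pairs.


The zeros of p are: (-1 + 2i), (-1 - 2i), (1 + 3i), (1 - 3i), 3.
Their magnitudes are: 2.236, 2.236, 3.162, 3.162, 3.
Zeros with |z| < R = 2.5: (-1 + 2i), (-1 - 2i).
Count = 2.
By the argument principle, (1/2πi) ∮_{|z|=R} p'(z)/p(z) dz equals exactly this count.

Number of zeros inside |z| < 2.5: 2.


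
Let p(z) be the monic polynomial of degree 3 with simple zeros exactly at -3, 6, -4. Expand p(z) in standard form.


The polynomial is p(z) = ∏_{α ∈ S} (z − α), where S = {-3, 6, -4}.
Expanding the product yields: p(z) = z^3 + z^2 -30·z -72.
The resulting polynomial has degree 3 and real coefficients as required.

p(z) = z^3 + z^2 -30·z -72.


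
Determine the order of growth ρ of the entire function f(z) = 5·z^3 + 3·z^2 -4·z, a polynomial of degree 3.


|f(z)| ≤ Σ|c_k|·r^k = O(r^3) as r → ∞. Polynomial growth is O(e^{r^ε}) for every ε > 0 (since r^3/e^{r^ε} → 0), so ρ ≤ ε for all ε > 0, i.e. ρ = 0. Every nonconstant polynomial has order 0.
Therefore ρ = 0.

Order ρ = 0.


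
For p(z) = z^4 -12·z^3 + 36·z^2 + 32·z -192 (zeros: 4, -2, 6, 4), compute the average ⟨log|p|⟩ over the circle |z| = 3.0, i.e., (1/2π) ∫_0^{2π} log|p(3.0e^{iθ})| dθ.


Zeros: -2, 4, 4, 6; r = 3.0.
Inside |z| < r: -2. Outside (|z| ≥ r): 4, 4, 6.
p(0) = -192, so log|p(0)| = log(192) = 5.2575.
Apply Jensen: I(r) = log|p(0)| + Σ_k log(r/|z_k|), summed over zeros inside |z| < r.
  log(r/|z_k|) for z_k = -2: log(3.0/2) = 0.4055
  Outside zeros (4, 4, 6) contribute nothing to the Jensen sum.
Sum over inside zeros: 0.4055.
I(r) = log|p(0)| + (inside sum) = 5.2575 + 0.4055 = 5.6630.
Note: since some zeros are outside |z| ≤ r, the simplified n·log(r) form does NOT apply — only the inside zeros contribute.

I(r) ≈ 5.6630.


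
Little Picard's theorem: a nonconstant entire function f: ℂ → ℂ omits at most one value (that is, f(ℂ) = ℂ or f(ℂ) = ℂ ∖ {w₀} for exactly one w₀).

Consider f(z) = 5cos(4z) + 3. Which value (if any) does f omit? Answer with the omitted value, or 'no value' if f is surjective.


Little Picard bounds the complement of f(ℂ) to at most one point.
cos is entire and surjective onto ℂ: for every w ∈ ℂ, cos(ζ) = w has a solution ζ ∈ ℂ (e.g., via the complex inverse arccos). With ζ = 4z this gives z = ζ/(4). Then 5·cos(4z) takes every value in 5·ℂ = ℂ, and adding 3 is a bijection of ℂ. So f is surjective and omits no value. (Note: only on the real line is cos bounded by [−1, 1].)

Omitted value: no value.


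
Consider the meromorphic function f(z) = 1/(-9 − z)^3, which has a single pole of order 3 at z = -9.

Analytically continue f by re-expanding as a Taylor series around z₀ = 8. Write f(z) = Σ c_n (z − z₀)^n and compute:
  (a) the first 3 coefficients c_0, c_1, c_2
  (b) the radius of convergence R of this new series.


Let w = z − z₀, so z = z₀ + w.
Then -9 − z = -9 − (z₀ + w) = (-9 − z₀) − w = -17 − w.
f(z) = 1/(-17 − w)^3 = (1/(-17)^3) · (1 − w/(-17))^{−3}.
By the binomial series (1−u)^{−3} = Σ_{n≥0} C(n+2, 2) u^n for |u|<1, with u = w/(-17):
  c_n = C(n+2, 2) / (-17)^(n+3).
  c_0 = 1/(-17)^3 = -1/4913.
  c_1 = 3/(-17)^4 = 3/83521.
  c_2 = 6/(-17)^5 = -6/1419857.
The series is valid for |w/d| < 1, i.e. |z − z₀| < |d|.
Radius of convergence: R = |-9 − z₀| = |-17| = 17 (distance from z₀ to the singularity z = -9).

c_0 = -1/4913, c_1 = 3/83521, c_2 = -6/1419857; R = 17.
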